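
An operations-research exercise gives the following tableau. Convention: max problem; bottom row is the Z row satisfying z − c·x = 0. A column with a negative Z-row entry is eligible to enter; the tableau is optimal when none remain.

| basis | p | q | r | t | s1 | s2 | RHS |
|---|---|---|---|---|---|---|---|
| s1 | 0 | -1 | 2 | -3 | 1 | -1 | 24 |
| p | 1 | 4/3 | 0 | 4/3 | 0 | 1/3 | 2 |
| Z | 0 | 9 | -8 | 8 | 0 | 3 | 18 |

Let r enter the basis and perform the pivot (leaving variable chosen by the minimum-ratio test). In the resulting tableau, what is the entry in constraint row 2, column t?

Ratio test on column r — row 1: 24/2 = 12; row 2: entry 0 ≤ 0. Minimum is 12 at row 1 (s1 leaves); pivot element 2.
Divide row 1 by 2; eliminate column r from the other rows.
Row 2 update in column t: 4/3 − 0·(-3/2) = 4/3.

4/3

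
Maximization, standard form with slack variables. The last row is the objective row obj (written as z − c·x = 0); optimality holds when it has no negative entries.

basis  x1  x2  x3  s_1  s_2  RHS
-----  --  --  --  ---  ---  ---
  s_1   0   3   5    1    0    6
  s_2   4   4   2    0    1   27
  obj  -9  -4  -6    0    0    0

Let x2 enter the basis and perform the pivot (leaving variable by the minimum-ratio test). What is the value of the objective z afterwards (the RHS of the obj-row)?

Ratio test on column x2 — row 1: 6/3 = 2; row 2: 27/4 = 27/4. Minimum is 2 at row 1 (s_1 leaves); pivot element 3.
Pivot on row 1; the obj-row RHS becomes 0 − (-4)·2 = 8.

8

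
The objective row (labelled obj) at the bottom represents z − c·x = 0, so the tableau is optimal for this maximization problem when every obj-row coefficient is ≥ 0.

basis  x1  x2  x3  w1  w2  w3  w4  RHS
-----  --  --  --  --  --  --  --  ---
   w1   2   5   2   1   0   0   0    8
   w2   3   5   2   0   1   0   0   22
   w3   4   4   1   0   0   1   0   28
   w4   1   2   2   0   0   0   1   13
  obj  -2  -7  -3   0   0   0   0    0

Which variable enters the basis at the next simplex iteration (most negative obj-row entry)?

Negative obj-row entries: x1: -2, x2: -7, x3: -3.
The most negative is -7 in column x2, so x2 enters.

x2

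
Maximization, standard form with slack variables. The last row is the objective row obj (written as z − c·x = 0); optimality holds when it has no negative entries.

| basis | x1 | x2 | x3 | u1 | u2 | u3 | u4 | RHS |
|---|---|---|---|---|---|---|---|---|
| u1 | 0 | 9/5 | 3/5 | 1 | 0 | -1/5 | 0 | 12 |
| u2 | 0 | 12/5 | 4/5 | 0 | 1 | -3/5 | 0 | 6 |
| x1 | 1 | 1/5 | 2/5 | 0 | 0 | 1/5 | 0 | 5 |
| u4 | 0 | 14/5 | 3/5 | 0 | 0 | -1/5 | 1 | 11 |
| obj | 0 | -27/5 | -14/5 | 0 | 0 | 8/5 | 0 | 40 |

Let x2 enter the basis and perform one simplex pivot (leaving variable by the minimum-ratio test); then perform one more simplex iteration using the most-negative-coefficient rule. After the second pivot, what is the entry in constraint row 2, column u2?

Ratio test on column x2 — row 1: 12/(9/5) = 20/3; row 2: 6/(12/5) = 5/2; row 3: 5/(1/5) = 25; row 4: 11/(14/5) = 55/14. Minimum is 5/2 at row 2 (u2 leaves); pivot element 12/5.
Divide row 2 by 12/5; eliminate column x2 from the other rows.
Second iteration: most negative obj-row entry is -1 in column x3, so x3 enters.
Ratio test on column x3 — row 1: entry 0 ≤ 0; row 2: (5/2)/(1/3) = 15/2; row 3: (9/2)/(1/3) = 27/2; row 4: entry -1/3 ≤ 0. Minimum is 15/2 at row 2 (x2 leaves); pivot element 1/3.
Divide row 2 by 1/3; eliminate column x3 from the other rows.
After both pivots, the entry at constraint row 2, column u2 is 5/4.

5/4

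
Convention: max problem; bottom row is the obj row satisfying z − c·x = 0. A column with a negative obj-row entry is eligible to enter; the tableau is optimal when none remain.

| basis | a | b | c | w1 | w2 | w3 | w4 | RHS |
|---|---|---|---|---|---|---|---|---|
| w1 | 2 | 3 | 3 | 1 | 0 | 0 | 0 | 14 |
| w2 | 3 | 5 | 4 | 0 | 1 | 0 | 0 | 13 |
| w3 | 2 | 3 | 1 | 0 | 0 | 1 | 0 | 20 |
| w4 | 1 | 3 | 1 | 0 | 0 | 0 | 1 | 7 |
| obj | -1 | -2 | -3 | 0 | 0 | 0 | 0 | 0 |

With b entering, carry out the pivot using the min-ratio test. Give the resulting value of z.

Ratio test on column b — row 1: 14/3 = 14/3; row 2: 13/5 = 13/5; row 3: 20/3 = 20/3; row 4: 7/3 = 7/3. Minimum is 7/3 at row 4 (w4 leaves); pivot element 3.
Pivot on row 4; the obj-row RHS becomes 0 − (-2)·(7/3) = 14/3.

14/3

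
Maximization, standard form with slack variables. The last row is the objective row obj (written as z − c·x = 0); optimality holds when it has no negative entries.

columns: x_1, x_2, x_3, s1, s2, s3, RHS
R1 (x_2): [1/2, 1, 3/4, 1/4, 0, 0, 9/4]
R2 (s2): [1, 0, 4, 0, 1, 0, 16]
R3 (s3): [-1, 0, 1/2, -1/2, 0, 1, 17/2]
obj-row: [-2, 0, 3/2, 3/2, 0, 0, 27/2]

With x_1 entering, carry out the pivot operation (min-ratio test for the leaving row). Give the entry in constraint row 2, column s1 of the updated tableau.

Ratio test on column x_1 — row 1: (9/4)/(1/2) = 9/2; row 2: 16/1 = 16; row 3: entry -1 ≤ 0. Minimum is 9/2 at row 1 (x_2 leaves); pivot element 1/2.
Divide row 1 by 1/2; eliminate column x_1 from the other rows.
Row 2 update in column s1: 0 − 1·(1/2) = -1/2.

-1/2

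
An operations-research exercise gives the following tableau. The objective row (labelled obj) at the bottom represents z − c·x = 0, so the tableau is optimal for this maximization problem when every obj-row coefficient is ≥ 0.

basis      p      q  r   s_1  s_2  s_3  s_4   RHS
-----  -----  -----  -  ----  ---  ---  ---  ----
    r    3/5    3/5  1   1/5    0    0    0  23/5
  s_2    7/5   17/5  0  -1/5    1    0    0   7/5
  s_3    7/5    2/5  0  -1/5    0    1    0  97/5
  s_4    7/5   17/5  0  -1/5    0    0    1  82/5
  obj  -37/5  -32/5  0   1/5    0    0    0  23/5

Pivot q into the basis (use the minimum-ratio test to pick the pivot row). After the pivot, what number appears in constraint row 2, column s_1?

-1/17

Ratio test on column q — row 1: (23/5)/(3/5) = 23/3; row 2: (7/5)/(17/5) = 7/17; row 3: (97/5)/(2/5) = 97/2; row 4: (82/5)/(17/5) = 82/17. Minimum is 7/17 at row 2 (s_2 leaves); pivot element 17/5.
Divide row 2 by 17/5; eliminate column q from the other rows.
In the new row 2, the s_1 entry is the old entry divided by the pivot: (-1/5)/(17/5) = -1/17.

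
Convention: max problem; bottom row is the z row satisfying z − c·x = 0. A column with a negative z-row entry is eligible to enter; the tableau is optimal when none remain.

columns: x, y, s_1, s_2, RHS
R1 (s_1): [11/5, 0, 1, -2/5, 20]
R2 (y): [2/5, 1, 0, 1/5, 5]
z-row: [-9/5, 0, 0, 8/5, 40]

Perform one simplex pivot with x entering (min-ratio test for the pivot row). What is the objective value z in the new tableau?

Ratio test on column x — row 1: 20/(11/5) = 100/11; row 2: 5/(2/5) = 25/2. Minimum is 100/11 at row 1 (s_1 leaves); pivot element 11/5.
Pivot on row 1; the z-row RHS becomes 40 − (-9/5)·(100/11) = 620/11.

620/11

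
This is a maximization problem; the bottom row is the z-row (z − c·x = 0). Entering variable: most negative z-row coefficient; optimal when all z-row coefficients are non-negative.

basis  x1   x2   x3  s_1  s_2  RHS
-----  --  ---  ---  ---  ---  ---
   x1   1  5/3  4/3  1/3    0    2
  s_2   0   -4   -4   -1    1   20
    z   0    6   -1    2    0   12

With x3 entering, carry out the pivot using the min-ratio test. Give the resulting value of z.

Ratio test on column x3 — row 1: 2/(4/3) = 3/2; row 2: entry -4 ≤ 0. Minimum is 3/2 at row 1 (x1 leaves); pivot element 4/3.
Pivot on row 1; the z-row RHS becomes 12 − (-1)·(3/2) = 27/2.

27/2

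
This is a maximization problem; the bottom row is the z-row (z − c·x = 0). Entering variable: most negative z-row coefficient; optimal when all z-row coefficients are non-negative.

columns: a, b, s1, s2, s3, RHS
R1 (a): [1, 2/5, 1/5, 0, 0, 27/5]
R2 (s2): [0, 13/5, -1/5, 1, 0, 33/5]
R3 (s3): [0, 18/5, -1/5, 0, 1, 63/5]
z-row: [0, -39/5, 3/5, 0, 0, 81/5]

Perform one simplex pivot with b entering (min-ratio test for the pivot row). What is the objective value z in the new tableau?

36

Ratio test on column b — row 1: (27/5)/(2/5) = 27/2; row 2: (33/5)/(13/5) = 33/13; row 3: (63/5)/(18/5) = 7/2. Minimum is 33/13 at row 2 (s2 leaves); pivot element 13/5.
Pivot on row 2; the z-row RHS becomes 81/5 − (-39/5)·(33/13) = 36.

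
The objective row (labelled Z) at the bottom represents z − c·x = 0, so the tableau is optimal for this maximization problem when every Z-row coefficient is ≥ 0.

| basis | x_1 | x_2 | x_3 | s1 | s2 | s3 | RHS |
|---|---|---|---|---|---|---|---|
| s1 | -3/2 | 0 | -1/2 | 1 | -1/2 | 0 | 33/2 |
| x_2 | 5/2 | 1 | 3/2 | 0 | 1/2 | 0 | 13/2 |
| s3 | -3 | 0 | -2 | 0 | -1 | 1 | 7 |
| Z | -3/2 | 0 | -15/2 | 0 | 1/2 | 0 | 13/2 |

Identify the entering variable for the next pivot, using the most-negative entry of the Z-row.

x_3

Negative Z-row entries: x_1: -3/2, x_3: -15/2.
The most negative is -15/2 in column x_3, so x_3 enters.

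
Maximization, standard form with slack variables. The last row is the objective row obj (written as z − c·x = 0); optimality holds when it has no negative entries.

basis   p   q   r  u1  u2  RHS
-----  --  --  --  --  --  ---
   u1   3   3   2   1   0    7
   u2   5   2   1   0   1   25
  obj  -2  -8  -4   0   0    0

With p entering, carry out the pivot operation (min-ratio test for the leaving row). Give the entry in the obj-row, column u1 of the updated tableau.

2/3

Ratio test on column p — row 1: 7/3 = 7/3; row 2: 25/5 = 5. Minimum is 7/3 at row 1 (u1 leaves); pivot element 3.
Divide row 1 by 3; eliminate column p from the other rows.
obj-row update in column u1: 0 − (-2)·(1/3) = 2/3.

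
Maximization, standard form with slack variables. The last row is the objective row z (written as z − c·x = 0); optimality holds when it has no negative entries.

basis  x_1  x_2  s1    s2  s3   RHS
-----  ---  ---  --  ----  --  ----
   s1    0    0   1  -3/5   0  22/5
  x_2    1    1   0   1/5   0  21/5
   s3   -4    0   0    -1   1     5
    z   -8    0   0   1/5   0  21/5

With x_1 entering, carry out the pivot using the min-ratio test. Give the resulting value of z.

189/5

Ratio test on column x_1 — row 1: entry 0 ≤ 0; row 2: (21/5)/1 = 21/5; row 3: entry -4 ≤ 0. Minimum is 21/5 at row 2 (x_2 leaves); pivot element 1.
Pivot on row 2; the z-row RHS becomes 21/5 − (-8)·(21/5) = 189/5.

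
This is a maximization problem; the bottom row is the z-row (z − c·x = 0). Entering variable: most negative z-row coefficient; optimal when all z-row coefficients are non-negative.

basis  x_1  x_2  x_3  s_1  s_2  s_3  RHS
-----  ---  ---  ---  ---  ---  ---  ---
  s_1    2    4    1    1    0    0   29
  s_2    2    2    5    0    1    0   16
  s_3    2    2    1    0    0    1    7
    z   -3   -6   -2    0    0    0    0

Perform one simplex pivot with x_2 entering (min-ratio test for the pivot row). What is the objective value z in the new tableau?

Ratio test on column x_2 — row 1: 29/4 = 29/4; row 2: 16/2 = 8; row 3: 7/2 = 7/2. Minimum is 7/2 at row 3 (s_3 leaves); pivot element 2.
Pivot on row 3; the z-row RHS becomes 0 − (-6)·(7/2) = 21.

21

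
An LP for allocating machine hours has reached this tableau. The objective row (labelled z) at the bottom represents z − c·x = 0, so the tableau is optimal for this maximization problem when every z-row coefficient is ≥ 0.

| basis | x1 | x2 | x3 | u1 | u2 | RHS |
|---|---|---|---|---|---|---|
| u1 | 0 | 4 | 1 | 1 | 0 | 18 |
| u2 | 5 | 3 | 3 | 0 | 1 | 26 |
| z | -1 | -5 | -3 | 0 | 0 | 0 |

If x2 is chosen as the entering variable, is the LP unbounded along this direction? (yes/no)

no

Column x2 has positive entries in row(s) 1, 2, so the ratio test bounds it — not unbounded.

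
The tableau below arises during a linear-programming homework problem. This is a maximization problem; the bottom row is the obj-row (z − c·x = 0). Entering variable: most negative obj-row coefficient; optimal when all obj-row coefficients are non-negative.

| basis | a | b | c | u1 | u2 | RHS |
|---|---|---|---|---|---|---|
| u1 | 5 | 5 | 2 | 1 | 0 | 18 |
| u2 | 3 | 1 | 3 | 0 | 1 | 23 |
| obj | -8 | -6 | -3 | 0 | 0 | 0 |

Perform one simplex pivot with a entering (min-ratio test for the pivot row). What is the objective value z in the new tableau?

144/5

Ratio test on column a — row 1: 18/5 = 18/5; row 2: 23/3 = 23/3. Minimum is 18/5 at row 1 (u1 leaves); pivot element 5.
Pivot on row 1; the obj-row RHS becomes 0 − (-8)·(18/5) = 144/5.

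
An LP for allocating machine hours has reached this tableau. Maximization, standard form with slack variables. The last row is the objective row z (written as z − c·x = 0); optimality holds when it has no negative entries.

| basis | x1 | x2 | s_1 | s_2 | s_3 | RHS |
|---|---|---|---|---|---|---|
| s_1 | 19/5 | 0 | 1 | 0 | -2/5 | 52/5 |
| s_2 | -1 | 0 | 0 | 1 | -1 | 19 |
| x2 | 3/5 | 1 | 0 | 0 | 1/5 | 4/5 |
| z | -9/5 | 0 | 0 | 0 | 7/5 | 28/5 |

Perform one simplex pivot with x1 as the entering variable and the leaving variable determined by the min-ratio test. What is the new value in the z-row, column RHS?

Ratio test on column x1 — row 1: (52/5)/(19/5) = 52/19; row 2: entry -1 ≤ 0; row 3: (4/5)/(3/5) = 4/3. Minimum is 4/3 at row 3 (x2 leaves); pivot element 3/5.
Divide row 3 by 3/5; eliminate column x1 from the other rows.
z-row update in column RHS: 28/5 − (-9/5)·(4/3) = 8.

8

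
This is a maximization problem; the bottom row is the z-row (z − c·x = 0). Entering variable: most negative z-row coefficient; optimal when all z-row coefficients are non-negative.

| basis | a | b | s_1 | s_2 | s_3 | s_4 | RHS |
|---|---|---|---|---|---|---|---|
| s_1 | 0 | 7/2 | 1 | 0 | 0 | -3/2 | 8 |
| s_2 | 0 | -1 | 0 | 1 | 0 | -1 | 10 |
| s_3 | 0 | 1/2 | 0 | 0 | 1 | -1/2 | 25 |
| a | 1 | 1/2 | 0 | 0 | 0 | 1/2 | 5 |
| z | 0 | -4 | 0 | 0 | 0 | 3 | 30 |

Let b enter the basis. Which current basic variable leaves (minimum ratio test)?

s_1

Column b entries and ratios — s_1: 8/(7/2) = 16/7; s_2: -1 ≤ 0, skip; s_3: 25/(1/2) = 50; a: 5/(1/2) = 10.
Smallest ratio is 16/7 in the row of s_1, so s_1 leaves.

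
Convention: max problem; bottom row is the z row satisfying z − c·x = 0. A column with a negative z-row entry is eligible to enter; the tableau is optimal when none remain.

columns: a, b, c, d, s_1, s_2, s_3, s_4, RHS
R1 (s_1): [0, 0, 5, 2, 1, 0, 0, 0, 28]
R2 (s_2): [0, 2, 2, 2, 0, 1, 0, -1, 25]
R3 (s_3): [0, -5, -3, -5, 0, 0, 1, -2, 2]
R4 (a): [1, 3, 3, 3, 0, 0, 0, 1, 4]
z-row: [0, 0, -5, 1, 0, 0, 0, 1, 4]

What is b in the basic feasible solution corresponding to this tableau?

b is not in the basis, so in the current basic feasible solution b = 0.

0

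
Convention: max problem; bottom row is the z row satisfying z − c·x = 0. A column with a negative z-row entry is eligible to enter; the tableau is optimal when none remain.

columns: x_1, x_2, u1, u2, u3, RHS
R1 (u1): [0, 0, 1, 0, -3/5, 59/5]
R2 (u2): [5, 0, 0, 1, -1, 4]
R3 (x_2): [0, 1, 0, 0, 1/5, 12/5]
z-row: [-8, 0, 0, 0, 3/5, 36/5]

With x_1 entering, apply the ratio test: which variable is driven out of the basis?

Column x_1 entries and ratios — u1: 0 ≤ 0, skip; u2: 4/5 = 4/5; x_2: 0 ≤ 0, skip.
Smallest ratio is 4/5 in the row of u2, so u2 leaves.

u2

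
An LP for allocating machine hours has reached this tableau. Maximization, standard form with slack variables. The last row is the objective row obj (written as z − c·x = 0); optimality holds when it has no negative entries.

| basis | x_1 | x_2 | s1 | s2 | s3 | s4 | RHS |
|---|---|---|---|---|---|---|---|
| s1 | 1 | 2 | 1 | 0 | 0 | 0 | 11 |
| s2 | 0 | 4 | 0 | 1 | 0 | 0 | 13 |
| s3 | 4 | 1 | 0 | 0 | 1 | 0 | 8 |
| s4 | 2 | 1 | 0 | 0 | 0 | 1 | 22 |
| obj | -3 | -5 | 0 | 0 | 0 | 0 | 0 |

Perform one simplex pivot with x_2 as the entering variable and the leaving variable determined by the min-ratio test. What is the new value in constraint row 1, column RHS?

9/2

Ratio test on column x_2 — row 1: 11/2 = 11/2; row 2: 13/4 = 13/4; row 3: 8/1 = 8; row 4: 22/1 = 22. Minimum is 13/4 at row 2 (s2 leaves); pivot element 4.
Divide row 2 by 4; eliminate column x_2 from the other rows.
Row 1 update in column RHS: 11 − 2·(13/4) = 9/2.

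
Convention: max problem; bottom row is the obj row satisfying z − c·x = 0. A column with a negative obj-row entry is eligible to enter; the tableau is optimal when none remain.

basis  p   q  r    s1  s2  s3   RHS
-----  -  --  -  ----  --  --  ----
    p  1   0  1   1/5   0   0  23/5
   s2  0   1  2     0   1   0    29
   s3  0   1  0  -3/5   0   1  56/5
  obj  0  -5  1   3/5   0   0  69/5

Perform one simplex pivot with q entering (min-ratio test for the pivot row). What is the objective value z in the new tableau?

349/5

Ratio test on column q — row 1: entry 0 ≤ 0; row 2: 29/1 = 29; row 3: (56/5)/1 = 56/5. Minimum is 56/5 at row 3 (s3 leaves); pivot element 1.
Pivot on row 3; the obj-row RHS becomes 69/5 − (-5)·(56/5) = 349/5.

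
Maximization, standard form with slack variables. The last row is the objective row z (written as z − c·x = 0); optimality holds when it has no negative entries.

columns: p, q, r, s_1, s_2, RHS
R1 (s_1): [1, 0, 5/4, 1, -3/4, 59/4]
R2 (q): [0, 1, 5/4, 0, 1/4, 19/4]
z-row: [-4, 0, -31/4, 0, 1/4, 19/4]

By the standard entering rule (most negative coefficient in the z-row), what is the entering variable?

Negative z-row entries: p: -4, r: -31/4.
The most negative is -31/4 in column r, so r enters.

r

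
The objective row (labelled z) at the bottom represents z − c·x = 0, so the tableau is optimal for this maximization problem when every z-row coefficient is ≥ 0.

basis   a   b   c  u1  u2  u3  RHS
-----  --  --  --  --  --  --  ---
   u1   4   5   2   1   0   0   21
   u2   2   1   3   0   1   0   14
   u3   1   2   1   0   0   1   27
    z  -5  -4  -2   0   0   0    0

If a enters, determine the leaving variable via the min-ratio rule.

u1

Column a entries and ratios — u1: 21/4 = 21/4; u2: 14/2 = 7; u3: 27/1 = 27.
Smallest ratio is 21/4 in the row of u1, so u1 leaves.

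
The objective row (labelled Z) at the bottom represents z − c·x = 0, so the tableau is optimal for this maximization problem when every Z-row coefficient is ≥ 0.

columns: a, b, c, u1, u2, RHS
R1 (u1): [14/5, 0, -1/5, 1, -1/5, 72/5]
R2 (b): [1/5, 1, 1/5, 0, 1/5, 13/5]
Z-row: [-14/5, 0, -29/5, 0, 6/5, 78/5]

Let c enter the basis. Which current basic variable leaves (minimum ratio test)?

b

Column c entries and ratios — u1: -1/5 ≤ 0, skip; b: (13/5)/(1/5) = 13.
Smallest ratio is 13 in the row of b, so b leaves.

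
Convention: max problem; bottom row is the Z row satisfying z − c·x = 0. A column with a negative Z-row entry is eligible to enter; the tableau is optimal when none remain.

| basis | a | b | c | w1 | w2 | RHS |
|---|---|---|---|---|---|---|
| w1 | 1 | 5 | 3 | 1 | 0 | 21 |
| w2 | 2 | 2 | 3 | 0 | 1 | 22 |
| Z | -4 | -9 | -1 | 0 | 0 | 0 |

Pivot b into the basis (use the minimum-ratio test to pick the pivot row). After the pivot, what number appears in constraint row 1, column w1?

1/5

Ratio test on column b — row 1: 21/5 = 21/5; row 2: 22/2 = 11. Minimum is 21/5 at row 1 (w1 leaves); pivot element 5.
Divide row 1 by 5; eliminate column b from the other rows.
In the new row 1, the w1 entry is the old entry divided by the pivot: 1/5 = 1/5.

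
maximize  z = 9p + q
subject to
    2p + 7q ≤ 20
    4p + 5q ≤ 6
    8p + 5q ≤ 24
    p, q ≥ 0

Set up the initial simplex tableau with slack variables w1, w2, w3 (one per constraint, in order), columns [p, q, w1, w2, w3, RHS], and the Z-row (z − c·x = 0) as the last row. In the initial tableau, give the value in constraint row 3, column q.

5

Constraint 3 has coefficient 5 on q.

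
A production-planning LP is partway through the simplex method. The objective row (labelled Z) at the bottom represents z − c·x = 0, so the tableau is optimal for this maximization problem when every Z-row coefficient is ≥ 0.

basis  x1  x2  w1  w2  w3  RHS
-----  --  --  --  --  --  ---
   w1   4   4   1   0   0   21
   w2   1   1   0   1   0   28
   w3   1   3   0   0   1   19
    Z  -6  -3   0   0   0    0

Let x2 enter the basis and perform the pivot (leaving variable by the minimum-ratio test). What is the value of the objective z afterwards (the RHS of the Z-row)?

63/4

Ratio test on column x2 — row 1: 21/4 = 21/4; row 2: 28/1 = 28; row 3: 19/3 = 19/3. Minimum is 21/4 at row 1 (w1 leaves); pivot element 4.
Pivot on row 1; the Z-row RHS becomes 0 − (-3)·(21/4) = 63/4.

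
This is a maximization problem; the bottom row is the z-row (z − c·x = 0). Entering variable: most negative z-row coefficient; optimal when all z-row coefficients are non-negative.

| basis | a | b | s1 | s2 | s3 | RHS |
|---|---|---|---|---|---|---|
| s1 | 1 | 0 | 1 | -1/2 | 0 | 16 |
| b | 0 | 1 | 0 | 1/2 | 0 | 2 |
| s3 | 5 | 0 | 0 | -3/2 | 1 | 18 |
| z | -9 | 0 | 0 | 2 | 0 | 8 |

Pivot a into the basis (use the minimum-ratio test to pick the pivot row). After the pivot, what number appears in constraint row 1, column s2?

Ratio test on column a — row 1: 16/1 = 16; row 2: entry 0 ≤ 0; row 3: 18/5 = 18/5. Minimum is 18/5 at row 3 (s3 leaves); pivot element 5.
Divide row 3 by 5; eliminate column a from the other rows.
Row 1 update in column s2: -1/2 − 1·(-3/10) = -1/5.

-1/5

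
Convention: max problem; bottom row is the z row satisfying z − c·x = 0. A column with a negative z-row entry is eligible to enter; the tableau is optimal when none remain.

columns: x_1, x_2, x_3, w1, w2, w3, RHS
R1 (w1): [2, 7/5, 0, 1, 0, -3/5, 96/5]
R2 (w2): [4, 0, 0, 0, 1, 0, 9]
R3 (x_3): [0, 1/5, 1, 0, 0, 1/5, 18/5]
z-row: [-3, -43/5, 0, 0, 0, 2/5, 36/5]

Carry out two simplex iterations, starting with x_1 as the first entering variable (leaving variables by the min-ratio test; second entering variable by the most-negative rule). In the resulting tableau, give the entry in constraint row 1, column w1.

Ratio test on column x_1 — row 1: (96/5)/2 = 48/5; row 2: 9/4 = 9/4; row 3: entry 0 ≤ 0. Minimum is 9/4 at row 2 (w2 leaves); pivot element 4.
Divide row 2 by 4; eliminate column x_1 from the other rows.
Second iteration: most negative z-row entry is -43/5 in column x_2, so x_2 enters.
Ratio test on column x_2 — row 1: (147/10)/(7/5) = 21/2; row 2: entry 0 ≤ 0; row 3: (18/5)/(1/5) = 18. Minimum is 21/2 at row 1 (w1 leaves); pivot element 7/5.
Divide row 1 by 7/5; eliminate column x_2 from the other rows.
After both pivots, the entry at constraint row 1, column w1 is 5/7.

5/7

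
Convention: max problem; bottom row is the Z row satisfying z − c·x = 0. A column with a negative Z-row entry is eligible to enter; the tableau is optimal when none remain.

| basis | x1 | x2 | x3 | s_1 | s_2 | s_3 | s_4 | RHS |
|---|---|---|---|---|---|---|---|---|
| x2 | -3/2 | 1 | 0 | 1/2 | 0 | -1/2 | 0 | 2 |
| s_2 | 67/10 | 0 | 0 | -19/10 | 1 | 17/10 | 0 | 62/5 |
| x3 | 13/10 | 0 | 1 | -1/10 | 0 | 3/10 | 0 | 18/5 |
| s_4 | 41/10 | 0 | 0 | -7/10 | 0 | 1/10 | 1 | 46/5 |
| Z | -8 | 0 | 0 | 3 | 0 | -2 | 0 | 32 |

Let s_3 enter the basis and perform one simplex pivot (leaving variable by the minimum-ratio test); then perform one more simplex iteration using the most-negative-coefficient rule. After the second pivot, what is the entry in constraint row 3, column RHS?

80/67

Ratio test on column s_3 — row 1: entry -1/2 ≤ 0; row 2: (62/5)/(17/10) = 124/17; row 3: (18/5)/(3/10) = 12; row 4: (46/5)/(1/10) = 92. Minimum is 124/17 at row 2 (s_2 leaves); pivot element 17/10.
Divide row 2 by 17/10; eliminate column s_3 from the other rows.
Second iteration: most negative Z-row entry is -2/17 in column x1, so x1 enters.
Ratio test on column x1 — row 1: (96/17)/(8/17) = 12; row 2: (124/17)/(67/17) = 124/67; row 3: (24/17)/(2/17) = 12; row 4: (144/17)/(63/17) = 16/7. Minimum is 124/67 at row 2 (s_3 leaves); pivot element 67/17.
Divide row 2 by 67/17; eliminate column x1 from the other rows.
After both pivots, the entry at constraint row 3, column RHS is 80/67.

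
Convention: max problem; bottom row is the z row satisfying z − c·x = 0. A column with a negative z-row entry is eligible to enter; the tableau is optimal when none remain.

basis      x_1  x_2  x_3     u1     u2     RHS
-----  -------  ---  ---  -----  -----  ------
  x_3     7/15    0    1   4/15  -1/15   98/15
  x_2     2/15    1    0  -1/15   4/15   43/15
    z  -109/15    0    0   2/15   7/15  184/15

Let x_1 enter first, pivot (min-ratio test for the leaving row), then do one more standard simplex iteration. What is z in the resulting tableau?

Ratio test on column x_1 — row 1: (98/15)/(7/15) = 14; row 2: (43/15)/(2/15) = 43/2. Minimum is 14 at row 1 (x_3 leaves); pivot element 7/15.
Pivot on row 1; the z-row RHS becomes 184/15 − (-109/15)·14 = 114.
Next entering variable (most negative z-row entry -4/7): u2.
Ratio test on column u2 — row 1: entry -1/7 ≤ 0; row 2: 1/(2/7) = 7/2. Minimum is 7/2 at row 2 (x_2 leaves); pivot element 2/7.
After the second pivot the z-row RHS is 114 − (-4/7)·(7/2) = 116.

116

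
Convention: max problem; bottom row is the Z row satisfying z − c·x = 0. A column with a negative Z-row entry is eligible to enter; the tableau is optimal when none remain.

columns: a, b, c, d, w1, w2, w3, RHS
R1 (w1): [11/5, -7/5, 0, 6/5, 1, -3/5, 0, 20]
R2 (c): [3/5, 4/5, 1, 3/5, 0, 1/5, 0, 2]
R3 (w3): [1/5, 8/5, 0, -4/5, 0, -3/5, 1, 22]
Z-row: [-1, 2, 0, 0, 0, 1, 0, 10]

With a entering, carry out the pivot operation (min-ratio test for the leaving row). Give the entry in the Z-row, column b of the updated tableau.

10/3

Ratio test on column a — row 1: 20/(11/5) = 100/11; row 2: 2/(3/5) = 10/3; row 3: 22/(1/5) = 110. Minimum is 10/3 at row 2 (c leaves); pivot element 3/5.
Divide row 2 by 3/5; eliminate column a from the other rows.
Z-row update in column b: 2 − (-1)·(4/3) = 10/3.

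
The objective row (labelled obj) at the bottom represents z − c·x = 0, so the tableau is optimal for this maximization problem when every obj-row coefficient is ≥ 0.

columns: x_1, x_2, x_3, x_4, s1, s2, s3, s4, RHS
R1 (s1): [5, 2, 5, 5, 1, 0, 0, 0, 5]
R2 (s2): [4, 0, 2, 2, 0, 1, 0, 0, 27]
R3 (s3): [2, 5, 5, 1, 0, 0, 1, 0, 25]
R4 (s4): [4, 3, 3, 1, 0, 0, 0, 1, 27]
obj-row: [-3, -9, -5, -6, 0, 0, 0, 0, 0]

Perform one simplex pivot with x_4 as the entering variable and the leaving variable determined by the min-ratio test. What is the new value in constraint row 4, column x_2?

Ratio test on column x_4 — row 1: 5/5 = 1; row 2: 27/2 = 27/2; row 3: 25/1 = 25; row 4: 27/1 = 27. Minimum is 1 at row 1 (s1 leaves); pivot element 5.
Divide row 1 by 5; eliminate column x_4 from the other rows.
Row 4 update in column x_2: 3 − 1·(2/5) = 13/5.

13/5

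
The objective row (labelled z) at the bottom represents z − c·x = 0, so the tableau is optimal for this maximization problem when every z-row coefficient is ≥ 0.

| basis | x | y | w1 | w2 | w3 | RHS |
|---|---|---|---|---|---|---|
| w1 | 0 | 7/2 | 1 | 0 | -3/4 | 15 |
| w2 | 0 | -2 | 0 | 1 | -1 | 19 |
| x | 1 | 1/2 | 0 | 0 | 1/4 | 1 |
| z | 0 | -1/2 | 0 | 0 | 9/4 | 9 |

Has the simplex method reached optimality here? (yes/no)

no

The z-row has a negative entry -1/2 in column y, so it is not optimal.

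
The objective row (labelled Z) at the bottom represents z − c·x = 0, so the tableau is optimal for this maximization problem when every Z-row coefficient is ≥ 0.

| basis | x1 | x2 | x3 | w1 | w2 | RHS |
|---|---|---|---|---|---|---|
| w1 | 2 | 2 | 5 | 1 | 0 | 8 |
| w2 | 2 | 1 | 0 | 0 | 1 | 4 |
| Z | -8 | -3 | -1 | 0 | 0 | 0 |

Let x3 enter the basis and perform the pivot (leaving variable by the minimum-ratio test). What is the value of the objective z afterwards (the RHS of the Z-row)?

8/5

Ratio test on column x3 — row 1: 8/5 = 8/5; row 2: entry 0 ≤ 0. Minimum is 8/5 at row 1 (w1 leaves); pivot element 5.
Pivot on row 1; the Z-row RHS becomes 0 − (-1)·(8/5) = 8/5.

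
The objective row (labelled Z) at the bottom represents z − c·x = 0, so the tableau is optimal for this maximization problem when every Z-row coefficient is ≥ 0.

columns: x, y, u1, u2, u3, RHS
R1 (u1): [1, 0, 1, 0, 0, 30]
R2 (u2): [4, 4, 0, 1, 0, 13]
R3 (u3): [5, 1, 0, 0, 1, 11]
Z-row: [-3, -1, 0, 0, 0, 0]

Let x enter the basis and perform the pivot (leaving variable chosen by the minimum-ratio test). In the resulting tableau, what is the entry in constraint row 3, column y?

Ratio test on column x — row 1: 30/1 = 30; row 2: 13/4 = 13/4; row 3: 11/5 = 11/5. Minimum is 11/5 at row 3 (u3 leaves); pivot element 5.
Divide row 3 by 5; eliminate column x from the other rows.
In the new row 3, the y entry is the old entry divided by the pivot: 1/5 = 1/5.

1/5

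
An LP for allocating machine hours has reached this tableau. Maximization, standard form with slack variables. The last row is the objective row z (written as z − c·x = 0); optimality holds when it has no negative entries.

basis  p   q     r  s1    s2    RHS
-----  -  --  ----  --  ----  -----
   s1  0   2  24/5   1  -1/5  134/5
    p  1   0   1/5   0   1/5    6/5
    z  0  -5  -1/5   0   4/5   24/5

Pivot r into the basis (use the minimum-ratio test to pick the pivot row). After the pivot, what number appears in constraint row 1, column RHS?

67/12

Ratio test on column r — row 1: (134/5)/(24/5) = 67/12; row 2: (6/5)/(1/5) = 6. Minimum is 67/12 at row 1 (s1 leaves); pivot element 24/5.
Divide row 1 by 24/5; eliminate column r from the other rows.
In the new row 1, the RHS entry is the old entry divided by the pivot: (134/5)/(24/5) = 67/12.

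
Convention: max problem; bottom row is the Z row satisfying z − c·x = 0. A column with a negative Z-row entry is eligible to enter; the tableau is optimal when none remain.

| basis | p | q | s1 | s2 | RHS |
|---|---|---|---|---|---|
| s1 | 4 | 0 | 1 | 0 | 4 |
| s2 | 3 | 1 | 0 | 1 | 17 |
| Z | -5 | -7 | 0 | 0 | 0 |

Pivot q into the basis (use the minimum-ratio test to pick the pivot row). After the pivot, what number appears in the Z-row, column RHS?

Ratio test on column q — row 1: entry 0 ≤ 0; row 2: 17/1 = 17. Minimum is 17 at row 2 (s2 leaves); pivot element 1.
Divide row 2 by 1; eliminate column q from the other rows.
Z-row update in column RHS: 0 − (-7)·17 = 119.

119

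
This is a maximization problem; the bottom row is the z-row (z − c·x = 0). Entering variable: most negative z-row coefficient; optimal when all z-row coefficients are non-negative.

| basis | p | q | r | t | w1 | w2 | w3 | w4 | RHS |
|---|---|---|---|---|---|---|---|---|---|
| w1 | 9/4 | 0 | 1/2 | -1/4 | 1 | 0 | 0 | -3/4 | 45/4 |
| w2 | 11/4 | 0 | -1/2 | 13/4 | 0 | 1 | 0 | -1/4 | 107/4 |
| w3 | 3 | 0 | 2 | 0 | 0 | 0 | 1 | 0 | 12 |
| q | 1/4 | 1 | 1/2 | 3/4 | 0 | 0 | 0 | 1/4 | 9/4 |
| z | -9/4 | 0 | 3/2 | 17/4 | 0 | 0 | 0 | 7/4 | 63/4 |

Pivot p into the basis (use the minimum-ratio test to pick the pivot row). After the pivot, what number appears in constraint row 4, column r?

Ratio test on column p — row 1: (45/4)/(9/4) = 5; row 2: (107/4)/(11/4) = 107/11; row 3: 12/3 = 4; row 4: (9/4)/(1/4) = 9. Minimum is 4 at row 3 (w3 leaves); pivot element 3.
Divide row 3 by 3; eliminate column p from the other rows.
Row 4 update in column r: 1/2 − (1/4)·(2/3) = 1/3.

1/3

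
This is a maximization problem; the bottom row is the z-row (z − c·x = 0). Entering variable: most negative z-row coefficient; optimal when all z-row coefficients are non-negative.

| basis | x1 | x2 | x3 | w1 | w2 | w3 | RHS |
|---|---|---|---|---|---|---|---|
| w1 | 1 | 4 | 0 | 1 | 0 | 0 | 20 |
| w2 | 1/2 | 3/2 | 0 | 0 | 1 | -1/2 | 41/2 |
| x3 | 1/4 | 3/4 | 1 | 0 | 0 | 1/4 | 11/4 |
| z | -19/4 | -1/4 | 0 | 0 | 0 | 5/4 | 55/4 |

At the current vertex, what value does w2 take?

w2 is basic (row 2); its value is the RHS of that row, 41/2.

41/2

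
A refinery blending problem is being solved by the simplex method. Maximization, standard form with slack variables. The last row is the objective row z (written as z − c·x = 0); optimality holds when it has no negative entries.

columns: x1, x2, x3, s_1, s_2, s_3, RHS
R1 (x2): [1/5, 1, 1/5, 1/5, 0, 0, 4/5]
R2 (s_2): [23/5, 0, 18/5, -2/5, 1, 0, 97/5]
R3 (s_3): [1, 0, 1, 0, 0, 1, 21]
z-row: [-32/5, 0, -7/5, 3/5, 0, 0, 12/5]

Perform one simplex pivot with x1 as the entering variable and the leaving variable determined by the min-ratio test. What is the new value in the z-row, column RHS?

Ratio test on column x1 — row 1: (4/5)/(1/5) = 4; row 2: (97/5)/(23/5) = 97/23; row 3: 21/1 = 21. Minimum is 4 at row 1 (x2 leaves); pivot element 1/5.
Divide row 1 by 1/5; eliminate column x1 from the other rows.
z-row update in column RHS: 12/5 − (-32/5)·4 = 28.

28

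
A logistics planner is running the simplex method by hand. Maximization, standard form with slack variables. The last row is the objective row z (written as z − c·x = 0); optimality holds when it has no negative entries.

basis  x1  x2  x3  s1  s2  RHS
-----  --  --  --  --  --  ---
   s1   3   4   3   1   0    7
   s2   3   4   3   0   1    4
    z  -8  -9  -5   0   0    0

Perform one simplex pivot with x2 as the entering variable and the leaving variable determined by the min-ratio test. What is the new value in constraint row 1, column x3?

0

Ratio test on column x2 — row 1: 7/4 = 7/4; row 2: 4/4 = 1. Minimum is 1 at row 2 (s2 leaves); pivot element 4.
Divide row 2 by 4; eliminate column x2 from the other rows.
Row 1 update in column x3: 3 − 4·(3/4) = 0.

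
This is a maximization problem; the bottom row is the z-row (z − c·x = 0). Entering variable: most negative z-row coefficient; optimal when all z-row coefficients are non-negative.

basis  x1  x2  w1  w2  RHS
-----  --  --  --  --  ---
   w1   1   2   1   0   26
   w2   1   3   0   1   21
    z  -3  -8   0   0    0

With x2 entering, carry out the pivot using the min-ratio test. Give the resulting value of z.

Ratio test on column x2 — row 1: 26/2 = 13; row 2: 21/3 = 7. Minimum is 7 at row 2 (w2 leaves); pivot element 3.
Pivot on row 2; the z-row RHS becomes 0 − (-8)·7 = 56.

56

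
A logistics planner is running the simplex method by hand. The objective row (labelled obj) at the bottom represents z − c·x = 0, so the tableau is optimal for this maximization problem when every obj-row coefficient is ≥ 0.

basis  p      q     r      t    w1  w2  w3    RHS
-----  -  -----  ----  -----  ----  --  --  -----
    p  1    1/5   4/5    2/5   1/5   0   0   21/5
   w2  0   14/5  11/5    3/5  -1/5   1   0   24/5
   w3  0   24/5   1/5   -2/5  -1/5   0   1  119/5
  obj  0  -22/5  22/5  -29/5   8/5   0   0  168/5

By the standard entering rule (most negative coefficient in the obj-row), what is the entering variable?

t

Negative obj-row entries: q: -22/5, t: -29/5.
The most negative is -29/5 in column t, so t enters.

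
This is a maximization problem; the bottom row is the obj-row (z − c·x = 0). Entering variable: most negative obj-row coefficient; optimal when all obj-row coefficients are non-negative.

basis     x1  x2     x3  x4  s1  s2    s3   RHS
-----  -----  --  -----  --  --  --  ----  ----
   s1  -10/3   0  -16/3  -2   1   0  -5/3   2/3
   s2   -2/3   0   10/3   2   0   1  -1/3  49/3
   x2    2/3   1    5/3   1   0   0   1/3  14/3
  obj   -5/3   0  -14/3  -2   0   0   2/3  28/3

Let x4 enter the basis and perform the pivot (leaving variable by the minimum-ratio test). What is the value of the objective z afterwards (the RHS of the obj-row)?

56/3

Ratio test on column x4 — row 1: entry -2 ≤ 0; row 2: (49/3)/2 = 49/6; row 3: (14/3)/1 = 14/3. Minimum is 14/3 at row 3 (x2 leaves); pivot element 1.
Pivot on row 3; the obj-row RHS becomes 28/3 − (-2)·(14/3) = 56/3.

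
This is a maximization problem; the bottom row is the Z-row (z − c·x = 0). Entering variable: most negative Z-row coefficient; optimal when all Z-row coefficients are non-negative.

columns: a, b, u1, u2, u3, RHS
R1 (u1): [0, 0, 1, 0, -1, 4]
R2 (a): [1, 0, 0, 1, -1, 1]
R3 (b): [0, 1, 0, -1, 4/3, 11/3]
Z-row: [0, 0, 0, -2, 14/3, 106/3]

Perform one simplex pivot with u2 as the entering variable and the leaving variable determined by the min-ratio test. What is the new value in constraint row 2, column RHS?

Ratio test on column u2 — row 1: entry 0 ≤ 0; row 2: 1/1 = 1; row 3: entry -1 ≤ 0. Minimum is 1 at row 2 (a leaves); pivot element 1.
Divide row 2 by 1; eliminate column u2 from the other rows.
In the new row 2, the RHS entry is the old entry divided by the pivot: 1/1 = 1.

1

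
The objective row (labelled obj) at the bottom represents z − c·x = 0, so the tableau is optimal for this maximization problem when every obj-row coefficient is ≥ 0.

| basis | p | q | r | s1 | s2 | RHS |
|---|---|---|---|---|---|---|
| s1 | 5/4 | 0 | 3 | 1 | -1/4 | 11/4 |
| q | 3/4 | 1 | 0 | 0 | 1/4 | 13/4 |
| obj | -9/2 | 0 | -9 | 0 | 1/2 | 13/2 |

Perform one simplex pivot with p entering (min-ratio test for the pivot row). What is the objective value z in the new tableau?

Ratio test on column p — row 1: (11/4)/(5/4) = 11/5; row 2: (13/4)/(3/4) = 13/3. Minimum is 11/5 at row 1 (s1 leaves); pivot element 5/4.
Pivot on row 1; the obj-row RHS becomes 13/2 − (-9/2)·(11/5) = 82/5.

82/5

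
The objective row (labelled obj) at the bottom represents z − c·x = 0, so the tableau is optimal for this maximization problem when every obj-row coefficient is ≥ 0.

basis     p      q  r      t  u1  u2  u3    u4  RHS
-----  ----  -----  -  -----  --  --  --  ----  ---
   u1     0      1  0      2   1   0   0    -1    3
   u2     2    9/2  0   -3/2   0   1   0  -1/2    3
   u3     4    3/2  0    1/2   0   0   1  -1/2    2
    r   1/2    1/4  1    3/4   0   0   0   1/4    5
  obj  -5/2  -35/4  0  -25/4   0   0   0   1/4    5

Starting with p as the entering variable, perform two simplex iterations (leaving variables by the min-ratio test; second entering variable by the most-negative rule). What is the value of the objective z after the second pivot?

125/12

Ratio test on column p — row 1: entry 0 ≤ 0; row 2: 3/2 = 3/2; row 3: 2/4 = 1/2; row 4: 5/(1/2) = 10. Minimum is 1/2 at row 3 (u3 leaves); pivot element 4.
Pivot on row 3; the obj-row RHS becomes 5 − (-5/2)·(1/2) = 25/4.
Next entering variable (most negative obj-row entry -125/16): q.
Ratio test on column q — row 1: 3/1 = 3; row 2: 2/(15/4) = 8/15; row 3: (1/2)/(3/8) = 4/3; row 4: (19/4)/(1/16) = 76. Minimum is 8/15 at row 2 (u2 leaves); pivot element 15/4.
After the second pivot the obj-row RHS is 25/4 − (-125/16)·(8/15) = 125/12.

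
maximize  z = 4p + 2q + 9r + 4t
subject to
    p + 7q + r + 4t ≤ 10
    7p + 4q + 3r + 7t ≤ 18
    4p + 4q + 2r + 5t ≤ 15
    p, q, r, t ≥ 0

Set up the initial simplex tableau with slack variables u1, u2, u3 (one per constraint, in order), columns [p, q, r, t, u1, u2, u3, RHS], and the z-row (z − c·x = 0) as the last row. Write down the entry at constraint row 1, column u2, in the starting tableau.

Slack u2 belongs to constraint 2; its column is the unit vector e_2, so the entry in row 1 is 0.

0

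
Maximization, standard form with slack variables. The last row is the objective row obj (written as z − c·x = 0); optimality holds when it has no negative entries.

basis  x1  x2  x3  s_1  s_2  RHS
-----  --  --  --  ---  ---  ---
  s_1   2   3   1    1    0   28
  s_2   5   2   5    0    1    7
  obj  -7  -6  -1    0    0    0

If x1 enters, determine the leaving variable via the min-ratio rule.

s_2

Column x1 entries and ratios — s_1: 28/2 = 14; s_2: 7/5 = 7/5.
Smallest ratio is 7/5 in the row of s_2, so s_2 leaves.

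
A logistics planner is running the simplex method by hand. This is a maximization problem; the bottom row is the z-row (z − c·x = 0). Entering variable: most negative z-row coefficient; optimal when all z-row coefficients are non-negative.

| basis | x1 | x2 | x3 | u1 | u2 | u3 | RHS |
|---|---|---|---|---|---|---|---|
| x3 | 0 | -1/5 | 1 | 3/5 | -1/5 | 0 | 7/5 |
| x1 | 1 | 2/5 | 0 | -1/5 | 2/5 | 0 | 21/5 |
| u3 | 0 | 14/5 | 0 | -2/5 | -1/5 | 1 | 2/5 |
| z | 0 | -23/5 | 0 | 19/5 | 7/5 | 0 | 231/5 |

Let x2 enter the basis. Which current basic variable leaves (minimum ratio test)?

u3

Column x2 entries and ratios — x3: -1/5 ≤ 0, skip; x1: (21/5)/(2/5) = 21/2; u3: (2/5)/(14/5) = 1/7.
Smallest ratio is 1/7 in the row of u3, so u3 leaves.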